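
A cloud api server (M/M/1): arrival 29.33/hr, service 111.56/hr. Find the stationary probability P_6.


ρ = 29.33/111.56 = 0.2629
P_n = (1−ρ)·ρ^n = (1 − 0.2629)·0.2629^6 = 0.7371·0.0003302 = 0.0002434

Final: 0.0002434


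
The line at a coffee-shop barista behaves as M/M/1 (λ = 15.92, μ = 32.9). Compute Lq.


ρ = 15.92/32.9 = 0.4839
Lq = ρ²/(1−ρ) = 0.2342/0.5161 = 0.4537

Final: 0.4537


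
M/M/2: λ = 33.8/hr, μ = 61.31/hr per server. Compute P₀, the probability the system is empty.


a = λ/μ = 33.8/61.31 = 0.5513; ρ = a/c = 0.2756
Σ_{k=0}^{1} a^k/k! (terms k=0..1) = 1.00000 + 0.55130 = 1.55130
Tail: a^2/(2!(1−ρ)) = 0.30393/(2·0.7244) = 0.20979
P₀ = 1/(1.55130 + 0.20979) = 1/1.76109 = 0.567830

Final: 0.567830


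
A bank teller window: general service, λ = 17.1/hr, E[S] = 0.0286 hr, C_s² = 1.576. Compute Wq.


ρ = λ·E[S] = 17.1·0.0286 = 0.4891
E[S²] = E[S]²(1+C_s²) = 0.0286²·(1+1.576) = 0.002107
Wq = λ·E[S²]/(2(1−ρ)) = 17.1·0.002107/(2·0.5109) = 0.03526 hr

Final: 0.03526 hr


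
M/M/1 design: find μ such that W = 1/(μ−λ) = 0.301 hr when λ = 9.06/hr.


W = 1/(μ−λ) ⇒ μ − λ = 1/W = 1/0.301 = 3.3223
μ = λ + 1/W = 9.06 + 3.3223 = 12.3823 per hr

Final: 12.3823 /hr


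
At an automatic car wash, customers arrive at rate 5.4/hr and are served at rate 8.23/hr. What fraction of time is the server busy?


ρ = λ/μ = 5.4/8.23 = 0.6561

Final: 0.6561


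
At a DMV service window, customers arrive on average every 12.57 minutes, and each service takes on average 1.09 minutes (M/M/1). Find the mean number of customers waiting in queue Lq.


λ = 60/12.57 = 4.7733 /hr
μ = 60/1.09 = 55.0459 /hr
ρ = λ/μ = 4.7733/55.0459 = 0.08671
Lq = ρ²/(1−ρ) = 0.007519/0.9133 = 0.008233

Final: 0.008233


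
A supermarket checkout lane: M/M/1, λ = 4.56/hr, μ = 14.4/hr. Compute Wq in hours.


ρ = 4.56/14.4 = 0.3167
Wq = ρ/(μ−λ) = 0.3167/(14.4 − 4.56) = 0.3167/9.84 = 0.03218 hr

Final: 0.03218 hr


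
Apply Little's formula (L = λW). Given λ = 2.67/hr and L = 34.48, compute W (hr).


W = L/λ = 34.48/2.67 = 12.9139 hr

Final: 12.9139 hr


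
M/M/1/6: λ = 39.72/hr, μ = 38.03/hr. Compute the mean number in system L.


ρ = 39.72/38.03 = 1.0444
L = ρ[1 − (K+1)ρ^K + Kρ^(K+1)] / [(1−ρ)(1−ρ^(K+1))]
Numerator: 1.0444·(1 − 7·1.298068 + 6·1.355752) = 0.050173
Denominator: (-0.04444)·(-0.355752) = 0.015809
L = 0.050173/0.015809 = 3.1736

Final: 3.1736


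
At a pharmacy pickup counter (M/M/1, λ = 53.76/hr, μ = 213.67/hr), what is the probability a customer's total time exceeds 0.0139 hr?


W ~ Exponential(μ−λ) for M/M/1.
μ − λ = 213.67 − 53.76 = 159.9100
P(W > t) = e^{−(μ−λ)t} = e^{−2.2227} = 0.108311

Final: 0.108311


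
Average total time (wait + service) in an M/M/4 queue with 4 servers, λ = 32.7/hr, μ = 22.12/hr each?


a = 1.4783; ρ = 0.3696; P₀ = 0.225985
Lq = P₀·a^c·ρ/(c!(1−ρ)²) = 0.04182
Wq = Lq/λ = 0.04182/32.7 = 0.001279 hr
W = Wq + 1/μ = 0.001279 + 0.04521 = 0.04649 hr

Final: 0.04649 hr


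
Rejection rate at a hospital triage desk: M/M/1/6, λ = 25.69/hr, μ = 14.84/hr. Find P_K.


ρ = λ/μ = 25.69/14.84 = 1.7311
P_K = (1−ρ)ρ^K/(1−ρ^(K+1)) = (-0.7311·26.914184)/(1 − 46.592008)
= -19.677823/-45.592008 = 0.431607

Final: 0.431607


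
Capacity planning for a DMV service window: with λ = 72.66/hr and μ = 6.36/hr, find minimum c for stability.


Stability requires cμ > λ ⇔ c > λ/μ.
λ/μ = 72.66/6.36 = 11.4245
Minimum integer c = ⌊11.4245⌋ + 1 = 12
Check: 12·6.36 = 76.32 > 72.66, while 11·6.36 = 69.96 ≤ 72.66

Final: 12 servers


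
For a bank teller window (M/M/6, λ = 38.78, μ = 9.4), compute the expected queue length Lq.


a = λ/μ = 4.1255; ρ = a/6 = 0.6876
P₀ = 0.014433
Lq = P₀·a^c·ρ / (c!·(1−ρ)²) = 0.014433·4930.37221·0.6876/(720·0.09760)
= 0.69626

Final: 0.69626


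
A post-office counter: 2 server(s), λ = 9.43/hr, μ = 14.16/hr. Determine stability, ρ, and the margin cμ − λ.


Total capacity cμ = 2·14.16 = 28.32/hr
ρ = λ/(cμ) = 9.43/28.32 = 0.3330
Stable ⇔ ρ < 1: YES
Spare capacity = cμ − λ = 28.32 − 9.43 = 18.89/hr

Final: ρ = 0.3330; stable; margin = 18.89/hr


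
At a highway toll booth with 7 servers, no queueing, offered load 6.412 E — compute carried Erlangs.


B(7,6.412) = 0.211724 (Erlang-B)
Carried load = a(1 − B) = 6.412·(1 − 0.211724) = 6.412·0.788276 = 5.0544 E

Final: 5.0544 Erlangs


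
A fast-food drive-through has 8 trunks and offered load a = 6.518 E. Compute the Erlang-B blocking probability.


B(c,a) = (a^c/c!) / Σ_{k=0}^{c} a^k/k!
a^8/8! = 80.796831
Σ terms (k=0..8): 1.00000 + 6.51800 + 21.24216 + 46.15214 + 75.20491 + 98.03712 + 106.50099 + 99.16764 + 80.79683 = 534.619779
B = 80.796831/534.619779 = 0.151130

Final: 0.151130


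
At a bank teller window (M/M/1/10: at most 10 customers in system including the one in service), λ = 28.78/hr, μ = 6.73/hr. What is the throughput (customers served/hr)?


ρ = 4.2764; P_K = (1−ρ)ρ^10/(1−ρ^11) = 0.766157
λ_eff = λ(1 − P_K) = 28.78·(1 − 0.766157) = 28.78·0.233843 = 6.7300 /hr

Final: 6.7300 /hr


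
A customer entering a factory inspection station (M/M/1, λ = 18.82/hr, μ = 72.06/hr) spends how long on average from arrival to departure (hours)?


W = 1/(μ−λ) = 1/(72.06 − 18.82) = 1/53.24 = 0.01878 hr

Final: 0.01878 hr


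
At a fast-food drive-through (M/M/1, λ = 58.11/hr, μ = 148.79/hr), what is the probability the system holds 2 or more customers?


ρ = 58.11/148.79 = 0.3906
P(N ≥ n) = ρ^n = 0.3906^2 = 0.152530

Final: 0.152530


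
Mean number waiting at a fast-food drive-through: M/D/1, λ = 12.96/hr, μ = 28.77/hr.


ρ = 12.96/28.77 = 0.4505
M/D/1: Lq = ρ²/(2(1−ρ)) = 0.2029/(2·0.5495) = 0.18463

Final: 0.18463


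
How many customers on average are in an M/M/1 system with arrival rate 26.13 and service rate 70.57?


ρ = λ/μ = 26.13/70.57 = 0.3703
L = ρ/(1−ρ) = 0.3703/(1 − 0.3703) = 0.3703/0.6297 = 0.5880

Final: 0.5880


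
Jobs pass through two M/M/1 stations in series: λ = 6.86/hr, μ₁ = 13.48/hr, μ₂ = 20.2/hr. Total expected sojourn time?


Each node sees arrival rate λ = 6.86/hr (tandem ⇒ throughput preserved).
W₁ = 1/(μ₁−λ) = 1/(13.48−6.86) = 0.15106 hr
W₂ = 1/(μ₂−λ) = 1/(20.2−6.86) = 0.07496 hr
W_total = W₁ + W₂ = 0.15106 + 0.07496 = 0.22602 hr

Final: 0.22602 hr


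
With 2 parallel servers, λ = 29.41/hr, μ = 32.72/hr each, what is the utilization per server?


ρ = λ/(cμ) = 29.41/(2·32.72) = 29.41/65.44 = 0.4494

Final: 0.4494


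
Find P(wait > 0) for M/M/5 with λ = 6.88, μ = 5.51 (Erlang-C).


a = λ/μ = 1.2486; ρ = a/5 = 0.2497
P₀ = 0.286727 (from M/M/c formula)
C(c,a) = [a^c/(c!(1−ρ))]·P₀ = [3.03518/(120·0.7503)]·0.286727
= 0.03371·0.286727 = 0.009666

Final: 0.009666


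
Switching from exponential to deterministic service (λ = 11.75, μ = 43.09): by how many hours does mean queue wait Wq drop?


ρ = 11.75/43.09 = 0.2727
Wq(M/M/1) = ρ/(μ−λ) = 0.2727/31.34 = 0.008701 hr
Wq(M/D/1) = ρ/(2(μ−λ)) = 0.004350 hr
Savings = 0.008701 − 0.004350 = 0.004350 hr

Final: 0.004350 hr


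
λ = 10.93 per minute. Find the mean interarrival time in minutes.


Mean interarrival time = 1/λ = 1/10.93 minute = 0.09149 minute
In minutes: 0.09149 × 1 = 0.09149 min

Final: 0.09149 min


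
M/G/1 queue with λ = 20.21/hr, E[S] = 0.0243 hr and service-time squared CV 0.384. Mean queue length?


ρ = λ·E[S] = 20.21·0.0243 = 0.4911
Lq = ρ²(1+C_s²)/(2(1−ρ)) = 0.2412·(1+0.384)/(2·0.5089)
= 0.2412·1.3840/1.0178 = 0.32796

Final: 0.32796


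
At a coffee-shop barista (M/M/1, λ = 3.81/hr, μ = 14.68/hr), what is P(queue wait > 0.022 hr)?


ρ = 3.81/14.68 = 0.2595
P(Wq > t) = ρ·e^{−(μ−λ)t} = 0.2595·e^{−0.2391}
= 0.2595·0.787305 = 0.204335

Final: 0.204335


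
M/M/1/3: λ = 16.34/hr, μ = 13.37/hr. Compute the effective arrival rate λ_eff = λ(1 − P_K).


ρ = 1.2221; P_K = (1−ρ)ρ^3/(1−ρ^4) = 0.329427
λ_eff = λ(1 − P_K) = 16.34·(1 − 0.329427) = 16.34·0.670573 = 10.9572 /hr

Final: 10.9572 /hr


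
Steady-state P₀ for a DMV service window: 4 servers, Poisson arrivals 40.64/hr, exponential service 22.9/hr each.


a = λ/μ = 40.64/22.9 = 1.7747; ρ = a/c = 0.4437
Σ_{k=0}^{3} a^k/k! (terms k=0..3) = 1.00000 + 1.77467 + 1.57473 + 0.93154 = 5.28095
Tail: a^4/(4!(1−ρ)) = 9.91911/(24·0.5563) = 0.74290
P₀ = 1/(5.28095 + 0.74290) = 1/6.02384 = 0.166007

Final: 0.166007


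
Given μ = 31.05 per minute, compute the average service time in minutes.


Mean service time = 1/μ = 1/31.05 minute = 0.03221 minute
In minutes: 0.03221 × 1 = 0.03221 min

Final: 0.03221 min


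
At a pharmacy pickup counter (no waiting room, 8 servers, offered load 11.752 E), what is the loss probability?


B(c,a) = (a^c/c!) / Σ_{k=0}^{c} a^k/k!
a^8/8! = 9023.473325
Σ terms (k=0..8): 1.00000 + 11.75200 + 69.05475 + 270.51048 + 794.75980 + 1868.00342 + 3658.79604 + 6142.59586 + 9023.47333 = 21839.945682
B = 9023.473325/21839.945682 = 0.413164

Final: 0.413164


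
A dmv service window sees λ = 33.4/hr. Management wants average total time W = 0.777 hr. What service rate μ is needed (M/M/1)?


W = 1/(μ−λ) ⇒ μ − λ = 1/W = 1/0.777 = 1.2870
μ = λ + 1/W = 33.4 + 1.2870 = 34.6870 per hr

Final: 34.6870 /hr


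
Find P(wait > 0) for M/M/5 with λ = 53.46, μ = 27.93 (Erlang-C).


a = λ/μ = 1.9141; ρ = a/5 = 0.3828
P₀ = 0.146610 (from M/M/c formula)
C(c,a) = [a^c/(c!(1−ρ))]·P₀ = [25.69154/(120·0.6172)]·0.146610
= 0.34689·0.146610 = 0.050858

Final: 0.050858


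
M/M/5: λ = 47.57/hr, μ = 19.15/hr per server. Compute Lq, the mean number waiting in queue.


a = λ/μ = 2.4841; ρ = a/5 = 0.4968
P₀ = 0.081453
Lq = P₀·a^c·ρ / (c!·(1−ρ)²) = 0.081453·94.58491·0.4968/(120·0.25320)
= 0.12598

Final: 0.12598


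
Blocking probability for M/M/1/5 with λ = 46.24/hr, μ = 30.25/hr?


ρ = λ/μ = 46.24/30.25 = 1.5286
P_K = (1−ρ)ρ^K/(1−ρ^(K+1)) = (-0.5286·8.345690)/(1 − 12.757180)
= -4.411490/-11.757180 = 0.375217

Final: 0.375217


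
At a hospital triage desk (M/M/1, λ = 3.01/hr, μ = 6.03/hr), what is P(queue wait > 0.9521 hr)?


ρ = 3.01/6.03 = 0.4992
P(Wq > t) = ρ·e^{−(μ−λ)t} = 0.4992·e^{−2.8753}
= 0.4992·0.056397 = 0.028152

Final: 0.028152


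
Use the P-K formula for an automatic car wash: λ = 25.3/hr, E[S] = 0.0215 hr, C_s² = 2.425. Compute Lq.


ρ = λ·E[S] = 25.3·0.0215 = 0.5439
Lq = ρ²(1+C_s²)/(2(1−ρ)) = 0.2959·(1+2.425)/(2·0.4561)
= 0.2959·3.4250/0.9121 = 1.11106

Final: 1.11106


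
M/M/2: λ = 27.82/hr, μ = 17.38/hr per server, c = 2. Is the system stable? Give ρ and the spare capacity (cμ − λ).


Total capacity cμ = 2·17.38 = 34.76/hr
ρ = λ/(cμ) = 27.82/34.76 = 0.8003
Stable ⇔ ρ < 1: YES
Spare capacity = cμ − λ = 34.76 − 27.82 = 6.94/hr

Final: ρ = 0.8003; stable; margin = 6.94/hr


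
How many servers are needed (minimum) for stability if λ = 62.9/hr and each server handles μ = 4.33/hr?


Stability requires cμ > λ ⇔ c > λ/μ.
λ/μ = 62.9/4.33 = 14.5266
Minimum integer c = ⌊14.5266⌋ + 1 = 15
Check: 15·4.33 = 64.95 > 62.9, while 14·4.33 = 60.62 ≤ 62.9

Final: 15 servers


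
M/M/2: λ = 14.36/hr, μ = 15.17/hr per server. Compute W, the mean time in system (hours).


a = 0.9466; ρ = 0.4733; P₀ = 0.357494
Lq = P₀·a^c·ρ/(c!(1−ρ)²) = 0.27327
Wq = Lq/λ = 0.27327/14.36 = 0.01903 hr
W = Wq + 1/μ = 0.01903 + 0.06592 = 0.08495 hr

Final: 0.08495 hr


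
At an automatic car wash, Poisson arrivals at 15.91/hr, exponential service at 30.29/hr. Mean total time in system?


W = 1/(μ−λ) = 1/(30.29 − 15.91) = 1/14.38 = 0.06954 hr

Final: 0.06954 hr


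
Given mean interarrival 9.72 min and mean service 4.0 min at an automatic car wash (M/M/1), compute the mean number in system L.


λ = 60/9.72 = 6.1728 /hr
μ = 60/4.0 = 15.0000 /hr
ρ = λ/μ = 6.1728/15.0000 = 0.4115
L = ρ/(1−ρ) = 0.4115/0.5885 = 0.6993

Final: 0.6993


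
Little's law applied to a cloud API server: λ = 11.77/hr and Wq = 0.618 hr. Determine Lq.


Lq = λWq = 11.77·0.618 = 7.2739

Final: 7.2739


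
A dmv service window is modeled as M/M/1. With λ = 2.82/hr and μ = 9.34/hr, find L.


ρ = λ/μ = 2.82/9.34 = 0.3019
L = ρ/(1−ρ) = 0.3019/(1 − 0.3019) = 0.3019/0.6981 = 0.4325

Final: 0.4325


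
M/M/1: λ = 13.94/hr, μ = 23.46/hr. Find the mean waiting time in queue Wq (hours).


ρ = 13.94/23.46 = 0.5942
Wq = ρ/(μ−λ) = 0.5942/(23.46 − 13.94) = 0.5942/9.52 = 0.06242 hr

Final: 0.06242 hr


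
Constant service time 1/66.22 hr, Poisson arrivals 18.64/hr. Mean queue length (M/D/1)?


ρ = 18.64/66.22 = 0.2815
M/D/1: Lq = ρ²/(2(1−ρ)) = 0.07923/(2·0.7185) = 0.05514

Final: 0.05514


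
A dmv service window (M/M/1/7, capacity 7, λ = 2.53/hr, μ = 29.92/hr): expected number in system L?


ρ = 2.53/29.92 = 0.08456
L = ρ[1 − (K+1)ρ^K + Kρ^(K+1)] / [(1−ρ)(1−ρ^(K+1))]
Numerator: 0.08456·(1 − 8·0.00000003091 + 7·0.000000002614) = 0.084559
Denominator: (0.9154)·(1.000000) = 0.915441
L = 0.084559/0.915441 = 0.09237

Final: 0.09237


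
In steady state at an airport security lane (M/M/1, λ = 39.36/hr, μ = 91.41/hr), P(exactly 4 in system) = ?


ρ = 39.36/91.41 = 0.4306
P_n = (1−ρ)·ρ^n = (1 − 0.4306)·0.4306^4 = 0.5694·0.034375 = 0.019574

Final: 0.019574


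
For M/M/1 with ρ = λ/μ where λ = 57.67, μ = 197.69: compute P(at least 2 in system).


ρ = 57.67/197.69 = 0.2917
P(N ≥ n) = ρ^n = 0.2917^2 = 0.085100

Final: 0.085100


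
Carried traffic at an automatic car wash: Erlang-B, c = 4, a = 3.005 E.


B(4,3.005) = 0.206663 (Erlang-B)
Carried load = a(1 − B) = 3.005·(1 − 0.206663) = 3.005·0.793337 = 2.3840 E

Final: 2.3840 Erlangs


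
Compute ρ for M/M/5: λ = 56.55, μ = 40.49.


ρ = λ/(cμ) = 56.55/(5·40.49) = 56.55/202.45 = 0.2793

Final: 0.2793


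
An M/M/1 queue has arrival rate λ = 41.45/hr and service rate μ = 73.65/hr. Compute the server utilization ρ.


ρ = λ/μ = 41.45/73.65 = 0.5628

Final: 0.5628


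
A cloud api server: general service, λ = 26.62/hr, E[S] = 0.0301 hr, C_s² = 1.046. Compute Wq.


ρ = λ·E[S] = 26.62·0.0301 = 0.8013
E[S²] = E[S]²(1+C_s²) = 0.0301²·(1+1.046) = 0.001854
Wq = λ·E[S²]/(2(1−ρ)) = 26.62·0.001854/(2·0.1987) = 0.12415 hr

Final: 0.12415 hr


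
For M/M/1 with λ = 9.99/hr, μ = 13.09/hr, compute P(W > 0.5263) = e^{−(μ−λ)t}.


W ~ Exponential(μ−λ) for M/M/1.
μ − λ = 13.09 − 9.99 = 3.1000
P(W > t) = e^{−(μ−λ)t} = e^{−1.6315} = 0.195630

Final: 0.195630


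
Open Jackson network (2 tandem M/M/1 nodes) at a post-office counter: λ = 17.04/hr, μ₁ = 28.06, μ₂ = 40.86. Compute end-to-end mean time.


Each node sees arrival rate λ = 17.04/hr (tandem ⇒ throughput preserved).
W₁ = 1/(μ₁−λ) = 1/(28.06−17.04) = 0.09074 hr
W₂ = 1/(μ₂−λ) = 1/(40.86−17.04) = 0.04198 hr
W_total = W₁ + W₂ = 0.09074 + 0.04198 = 0.13273 hr

Final: 0.13273 hr


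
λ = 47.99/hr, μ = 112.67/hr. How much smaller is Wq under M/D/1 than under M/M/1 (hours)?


ρ = 47.99/112.67 = 0.4259
Wq(M/M/1) = ρ/(μ−λ) = 0.4259/64.68 = 0.006585 hr
Wq(M/D/1) = ρ/(2(μ−λ)) = 0.003293 hr
Savings = 0.006585 − 0.003293 = 0.003293 hr

Final: 0.003293 hr


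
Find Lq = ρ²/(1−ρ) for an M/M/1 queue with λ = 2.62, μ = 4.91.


ρ = 2.62/4.91 = 0.5336
Lq = ρ²/(1−ρ) = 0.2847/0.4664 = 0.6105

Final: 0.6105


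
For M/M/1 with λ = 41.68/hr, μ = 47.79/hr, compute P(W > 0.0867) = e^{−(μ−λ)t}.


W ~ Exponential(μ−λ) for M/M/1.
μ − λ = 47.79 − 41.68 = 6.1100
P(W > t) = e^{−(μ−λ)t} = e^{−0.5297} = 0.588760

Final: 0.588760


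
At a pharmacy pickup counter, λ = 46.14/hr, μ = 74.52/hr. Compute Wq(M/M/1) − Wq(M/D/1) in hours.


ρ = 46.14/74.52 = 0.6192
Wq(M/M/1) = ρ/(μ−λ) = 0.6192/28.38 = 0.02182 hr
Wq(M/D/1) = ρ/(2(μ−λ)) = 0.01091 hr
Savings = 0.02182 − 0.01091 = 0.01091 hr

Final: 0.01091 hr


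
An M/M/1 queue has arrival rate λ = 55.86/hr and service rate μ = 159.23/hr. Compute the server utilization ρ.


ρ = λ/μ = 55.86/159.23 = 0.3508

Final: 0.3508


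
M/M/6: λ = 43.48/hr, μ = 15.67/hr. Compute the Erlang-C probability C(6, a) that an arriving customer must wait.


a = λ/μ = 2.7747; ρ = a/6 = 0.4625
P₀ = 0.061711 (from M/M/c formula)
C(c,a) = [a^c/(c!(1−ρ))]·P₀ = [456.37646/(720·0.5375)]·0.061711
= 1.17917·0.061711 = 0.072768

Final: 0.072768


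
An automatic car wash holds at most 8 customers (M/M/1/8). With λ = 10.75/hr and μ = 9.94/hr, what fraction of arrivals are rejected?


ρ = λ/μ = 10.75/9.94 = 1.0815
P_K = (1−ρ)ρ^K/(1−ρ^(K+1)) = (-0.08149·1.871443)/(1 − 2.023945)
= -0.152502/-1.023945 = 0.148936

Final: 0.148936


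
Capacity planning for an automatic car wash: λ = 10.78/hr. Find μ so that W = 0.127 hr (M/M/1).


W = 1/(μ−λ) ⇒ μ − λ = 1/W = 1/0.127 = 7.8740
μ = λ + 1/W = 10.78 + 7.8740 = 18.6540 per hr

Final: 18.6540 /hr


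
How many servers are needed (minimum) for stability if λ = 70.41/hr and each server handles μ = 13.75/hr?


Stability requires cμ > λ ⇔ c > λ/μ.
λ/μ = 70.41/13.75 = 5.1207
Minimum integer c = ⌊5.1207⌋ + 1 = 6
Check: 6·13.75 = 82.50 > 70.41, while 5·13.75 = 68.75 ≤ 70.41

Final: 6 servers


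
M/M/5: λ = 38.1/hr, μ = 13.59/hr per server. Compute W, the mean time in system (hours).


a = 2.8035; ρ = 0.5607; P₀ = 0.057919
Lq = P₀·a^c·ρ/(c!(1−ρ)²) = 0.24288
Wq = Lq/λ = 0.24288/38.1 = 0.006375 hr
W = Wq + 1/μ = 0.006375 + 0.07358 = 0.07996 hr

Final: 0.07996 hr


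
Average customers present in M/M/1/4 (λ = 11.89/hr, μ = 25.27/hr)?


ρ = 11.89/25.27 = 0.4705
L = ρ[1 − (K+1)ρ^K + Kρ^(K+1)] / [(1−ρ)(1−ρ^(K+1))]
Numerator: 0.4705·(1 − 5·0.049012 + 4·0.023061) = 0.398615
Denominator: (0.5295)·(0.976939) = 0.517271
L = 0.398615/0.517271 = 0.7706

Final: 0.7706


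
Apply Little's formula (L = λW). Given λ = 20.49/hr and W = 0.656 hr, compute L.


L = λW = 20.49·0.656 = 13.4414

Final: 13.4414


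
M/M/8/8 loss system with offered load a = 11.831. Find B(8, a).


B(c,a) = (a^c/c!) / Σ_{k=0}^{c} a^k/k!
a^8/8! = 9520.310468
Σ terms (k=0..8): 1.00000 + 11.83100 + 69.98628 + 276.00256 + 816.34658 + 1931.63927 + 3808.87070 + 6437.53561 + 9520.31047 = 22873.522459
B = 9520.310468/22873.522459 = 0.416215

Final: 0.416215


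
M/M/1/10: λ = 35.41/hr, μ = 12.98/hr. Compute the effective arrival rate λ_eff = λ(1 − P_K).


ρ = 2.7280; P_K = (1−ρ)ρ^10/(1−ρ^11) = 0.633447
λ_eff = λ(1 − P_K) = 35.41·(1 − 0.633447) = 35.41·0.366553 = 12.9796 /hr

Final: 12.9796 /hr


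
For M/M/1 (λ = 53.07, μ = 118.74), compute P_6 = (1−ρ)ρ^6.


ρ = 53.07/118.74 = 0.4469
P_n = (1−ρ)·ρ^n = (1 − 0.4469)·0.4469^6 = 0.5531·0.007971 = 0.004408

Final: 0.004408


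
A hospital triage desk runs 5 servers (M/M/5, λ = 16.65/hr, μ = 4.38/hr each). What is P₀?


a = λ/μ = 16.65/4.38 = 3.8014; ρ = a/c = 0.7603
Σ_{k=0}^{4} a^k/k! (terms k=0..4) = 1.00000 + 3.80137 + 7.22521 + 9.15523 + 8.70060 = 29.88240
Tail: a^5/(5!(1−ρ)) = 793.78089/(120·0.2397) = 27.59334
P₀ = 1/(29.88240 + 27.59334) = 1/57.47574 = 0.017399

Final: 0.017399


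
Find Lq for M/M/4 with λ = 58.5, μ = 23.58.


a = λ/μ = 2.4809; ρ = a/4 = 0.6202
P₀ = 0.075416
Lq = P₀·a^c·ρ / (c!·(1−ρ)²) = 0.075416·37.88334·0.6202/(24·0.14423)
= 0.51193

Final: 0.51193


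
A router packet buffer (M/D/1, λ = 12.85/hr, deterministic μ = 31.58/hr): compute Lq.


ρ = 12.85/31.58 = 0.4069
M/D/1: Lq = ρ²/(2(1−ρ)) = 0.1656/(2·0.5931) = 0.13958

Final: 0.13958


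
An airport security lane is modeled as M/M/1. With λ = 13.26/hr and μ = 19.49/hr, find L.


ρ = λ/μ = 13.26/19.49 = 0.6803
L = ρ/(1−ρ) = 0.6803/(1 − 0.6803) = 0.6803/0.3197 = 2.1284

Final: 2.1284


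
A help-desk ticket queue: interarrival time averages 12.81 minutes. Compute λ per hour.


λ = 1/(interarrival time) in consistent units.
1 hour = 60 min, so λ = 60/12.81 = 4.6838 per hour

Final: 4.6838 /hr


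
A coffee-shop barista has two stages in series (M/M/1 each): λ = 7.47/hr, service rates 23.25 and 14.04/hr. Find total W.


Each node sees arrival rate λ = 7.47/hr (tandem ⇒ throughput preserved).
W₁ = 1/(μ₁−λ) = 1/(23.25−7.47) = 0.06337 hr
W₂ = 1/(μ₂−λ) = 1/(14.04−7.47) = 0.15221 hr
W_total = W₁ + W₂ = 0.06337 + 0.15221 = 0.21558 hr

Final: 0.21558 hr


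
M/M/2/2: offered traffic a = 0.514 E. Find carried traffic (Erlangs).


B(2,0.514) = 0.080249 (Erlang-B)
Carried load = a(1 − B) = 0.514·(1 − 0.080249) = 0.514·0.919751 = 0.4728 E

Final: 0.4728 Erlangs


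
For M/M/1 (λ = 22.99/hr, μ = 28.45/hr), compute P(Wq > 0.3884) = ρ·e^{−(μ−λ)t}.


ρ = 22.99/28.45 = 0.8081
P(Wq > t) = ρ·e^{−(μ−λ)t} = 0.8081·e^{−2.1207}
= 0.8081·0.119952 = 0.096931

Final: 0.096931


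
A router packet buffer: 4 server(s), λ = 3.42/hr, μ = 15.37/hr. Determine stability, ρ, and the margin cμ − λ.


Total capacity cμ = 4·15.37 = 61.48/hr
ρ = λ/(cμ) = 3.42/61.48 = 0.05563
Stable ⇔ ρ < 1: YES
Spare capacity = cμ − λ = 61.48 − 3.42 = 58.06/hr

Final: ρ = 0.05563; stable; margin = 58.06/hr


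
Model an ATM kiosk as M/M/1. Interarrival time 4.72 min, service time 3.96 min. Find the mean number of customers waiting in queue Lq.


λ = 60/4.72 = 12.7119 /hr
μ = 60/3.96 = 15.1515 /hr
ρ = λ/μ = 12.7119/15.1515 = 0.8390
Lq = ρ²/(1−ρ) = 0.7039/0.1610 = 4.3715

Final: 4.3715


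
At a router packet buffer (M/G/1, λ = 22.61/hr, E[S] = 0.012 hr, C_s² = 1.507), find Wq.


ρ = λ·E[S] = 22.61·0.012 = 0.2713
E[S²] = E[S]²(1+C_s²) = 0.012²·(1+1.507) = 0.0003610
Wq = λ·E[S²]/(2(1−ρ)) = 22.61·0.0003610/(2·0.7287) = 0.005601 hr

Final: 0.005601 hr


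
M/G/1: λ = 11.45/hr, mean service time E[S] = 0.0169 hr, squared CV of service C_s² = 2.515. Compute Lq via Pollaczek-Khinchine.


ρ = λ·E[S] = 11.45·0.0169 = 0.1935
Lq = ρ²(1+C_s²)/(2(1−ρ)) = 0.03744·(1+2.515)/(2·0.8065)
= 0.03744·3.5150/1.6130 = 0.08160

Final: 0.08160


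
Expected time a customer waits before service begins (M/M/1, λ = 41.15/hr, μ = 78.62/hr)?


ρ = 41.15/78.62 = 0.5234
Wq = ρ/(μ−λ) = 0.5234/(78.62 − 41.15) = 0.5234/37.47 = 0.01397 hr

Final: 0.01397 hr


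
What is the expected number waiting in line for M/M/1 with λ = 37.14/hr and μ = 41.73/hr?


ρ = 37.14/41.73 = 0.8900
Lq = ρ²/(1−ρ) = 0.7921/0.1100 = 7.2015

Final: 7.2015


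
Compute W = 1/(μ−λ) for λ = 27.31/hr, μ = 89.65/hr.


W = 1/(μ−λ) = 1/(89.65 − 27.31) = 1/62.34 = 0.01604 hr

Final: 0.01604 hr


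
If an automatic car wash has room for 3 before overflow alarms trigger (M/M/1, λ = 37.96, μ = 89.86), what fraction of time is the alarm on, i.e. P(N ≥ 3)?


ρ = 37.96/89.86 = 0.4224
P(N ≥ n) = ρ^n = 0.4224^3 = 0.075384

Final: 0.075384


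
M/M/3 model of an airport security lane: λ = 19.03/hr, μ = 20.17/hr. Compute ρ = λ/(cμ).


ρ = λ/(cμ) = 19.03/(3·20.17) = 19.03/60.51 = 0.3145

Final: 0.3145


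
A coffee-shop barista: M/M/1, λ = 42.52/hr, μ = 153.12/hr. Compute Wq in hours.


ρ = 42.52/153.12 = 0.2777
Wq = ρ/(μ−λ) = 0.2777/(153.12 − 42.52) = 0.2777/110.60 = 0.002511 hr

Final: 0.002511 hr


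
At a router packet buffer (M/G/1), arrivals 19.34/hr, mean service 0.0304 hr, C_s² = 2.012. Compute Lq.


ρ = λ·E[S] = 19.34·0.0304 = 0.5879
Lq = ρ²(1+C_s²)/(2(1−ρ)) = 0.3457·(1+2.012)/(2·0.4121)
= 0.3457·3.0120/0.8241 = 1.26334

Final: 1.26334


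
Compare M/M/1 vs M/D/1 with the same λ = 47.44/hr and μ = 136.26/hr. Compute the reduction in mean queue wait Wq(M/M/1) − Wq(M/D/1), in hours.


ρ = 47.44/136.26 = 0.3482
Wq(M/M/1) = ρ/(μ−λ) = 0.3482/88.82 = 0.003920 hr
Wq(M/D/1) = ρ/(2(μ−λ)) = 0.001960 hr
Savings = 0.003920 − 0.001960 = 0.001960 hr

Final: 0.001960 hr


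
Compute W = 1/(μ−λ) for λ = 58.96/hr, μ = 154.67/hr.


W = 1/(μ−λ) = 1/(154.67 − 58.96) = 1/95.71 = 0.01045 hr

Final: 0.01045 hr


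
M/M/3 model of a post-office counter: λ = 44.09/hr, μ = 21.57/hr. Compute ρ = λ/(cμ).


ρ = λ/(cμ) = 44.09/(3·21.57) = 44.09/64.71 = 0.6813

Final: 0.6813


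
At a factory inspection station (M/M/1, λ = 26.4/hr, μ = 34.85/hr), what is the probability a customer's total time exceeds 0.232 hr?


W ~ Exponential(μ−λ) for M/M/1.
μ − λ = 34.85 − 26.4 = 8.4500
P(W > t) = e^{−(μ−λ)t} = e^{−1.9604} = 0.140802

Final: 0.140802


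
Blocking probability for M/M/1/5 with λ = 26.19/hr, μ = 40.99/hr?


ρ = λ/μ = 26.19/40.99 = 0.6389
P_K = (1−ρ)ρ^K/(1−ρ^(K+1)) = (0.3611·0.106485)/(1 − 0.068037)
= 0.038448/0.931963 = 0.041255

Final: 0.041255


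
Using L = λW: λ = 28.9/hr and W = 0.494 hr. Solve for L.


L = λW = 28.9·0.494 = 14.2766

Final: 14.2766


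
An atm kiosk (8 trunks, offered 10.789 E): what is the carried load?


B(8,10.789) = 0.373768 (Erlang-B)
Carried load = a(1 − B) = 10.789·(1 − 0.373768) = 10.789·0.626232 = 6.7564 E

Final: 6.7564 Erlangs


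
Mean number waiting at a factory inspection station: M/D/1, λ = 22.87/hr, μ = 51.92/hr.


ρ = 22.87/51.92 = 0.4405
M/D/1: Lq = ρ²/(2(1−ρ)) = 0.1940/(2·0.5595) = 0.17339

Final: 0.17339


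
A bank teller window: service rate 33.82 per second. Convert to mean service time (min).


Mean service time = 1/μ = 1/33.82 second = 0.02957 second
In minutes: 0.02957 × 0.0166667 = 0.0004928 min

Final: 0.0004928 min


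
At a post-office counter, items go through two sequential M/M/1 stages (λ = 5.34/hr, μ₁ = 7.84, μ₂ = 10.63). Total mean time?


Each node sees arrival rate λ = 5.34/hr (tandem ⇒ throughput preserved).
W₁ = 1/(μ₁−λ) = 1/(7.84−5.34) = 0.40000 hr
W₂ = 1/(μ₂−λ) = 1/(10.63−5.34) = 0.18904 hr
W_total = W₁ + W₂ = 0.40000 + 0.18904 = 0.58904 hr

Final: 0.58904 hr


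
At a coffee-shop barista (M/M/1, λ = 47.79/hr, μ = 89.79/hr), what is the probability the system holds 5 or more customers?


ρ = 47.79/89.79 = 0.5322
P(N ≥ n) = ρ^n = 0.5322^5 = 0.042712

Final: 0.042712


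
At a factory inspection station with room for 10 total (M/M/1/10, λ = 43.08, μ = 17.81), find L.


ρ = 43.08/17.81 = 2.4189
L = ρ[1 − (K+1)ρ^K + Kρ^(K+1)] / [(1−ρ)(1−ρ^(K+1))]
Numerator: 2.4189·(1 − 11·6856.741102 + 10·16585.536591) = 218743.389661
Denominator: (-1.4189)·(-16584.536591) = 23531.231873
L = 218743.389661/23531.231873 = 9.2959

Final: 9.2959


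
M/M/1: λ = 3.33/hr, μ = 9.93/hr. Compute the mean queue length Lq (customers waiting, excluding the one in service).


ρ = 3.33/9.93 = 0.3353
Lq = ρ²/(1−ρ) = 0.1125/0.6647 = 0.1692

Final: 0.1692


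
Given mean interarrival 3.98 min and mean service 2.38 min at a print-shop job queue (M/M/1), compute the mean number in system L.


λ = 60/3.98 = 15.0754 /hr
μ = 60/2.38 = 25.2101 /hr
ρ = λ/μ = 15.0754/25.2101 = 0.5980
L = ρ/(1−ρ) = 0.5980/0.4020 = 1.4875

Final: 1.4875


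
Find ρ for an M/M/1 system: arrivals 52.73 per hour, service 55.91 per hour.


ρ = λ/μ = 52.73/55.91 = 0.9431

Final: 0.9431


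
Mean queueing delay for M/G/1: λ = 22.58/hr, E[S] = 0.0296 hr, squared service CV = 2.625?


ρ = λ·E[S] = 22.58·0.0296 = 0.6684
E[S²] = E[S]²(1+C_s²) = 0.0296²·(1+2.625) = 0.003176
Wq = λ·E[S²]/(2(1−ρ)) = 22.58·0.003176/(2·0.3316) = 0.10813 hr

Final: 0.10813 hr


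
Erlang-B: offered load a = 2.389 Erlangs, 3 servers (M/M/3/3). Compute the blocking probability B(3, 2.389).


B(c,a) = (a^c/c!) / Σ_{k=0}^{c} a^k/k!
a^3/3! = 2.272465
Σ terms (k=0..3): 1.00000 + 2.38900 + 2.85366 + 2.27246 = 8.515125
B = 2.272465/8.515125 = 0.266874

Final: 0.266874


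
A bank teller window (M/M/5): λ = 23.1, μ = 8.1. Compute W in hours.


a = 2.8519; ρ = 0.5704; P₀ = 0.054948
Lq = P₀·a^c·ρ/(c!(1−ρ)²) = 0.26691
Wq = Lq/λ = 0.26691/23.1 = 0.01155 hr
W = Wq + 1/μ = 0.01155 + 0.12346 = 0.13501 hr

Final: 0.13501 hr


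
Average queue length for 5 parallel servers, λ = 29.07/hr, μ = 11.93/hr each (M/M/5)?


a = λ/μ = 2.4367; ρ = a/5 = 0.4873
P₀ = 0.085600
Lq = P₀·a^c·ρ / (c!·(1−ρ)²) = 0.085600·85.90589·0.4873/(120·0.26282)
= 0.11363

Final: 0.11363


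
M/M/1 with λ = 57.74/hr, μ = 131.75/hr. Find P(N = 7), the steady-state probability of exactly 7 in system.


ρ = 57.74/131.75 = 0.4383
P_n = (1−ρ)·ρ^n = (1 − 0.4383)·0.4383^7 = 0.5617·0.003105 = 0.001744

Final: 0.001744


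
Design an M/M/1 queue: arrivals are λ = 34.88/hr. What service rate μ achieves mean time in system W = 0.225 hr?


W = 1/(μ−λ) ⇒ μ − λ = 1/W = 1/0.225 = 4.4444
μ = λ + 1/W = 34.88 + 4.4444 = 39.3244 per hr

Final: 39.3244 /hr


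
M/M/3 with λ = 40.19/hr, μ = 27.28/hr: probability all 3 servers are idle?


a = λ/μ = 40.19/27.28 = 1.4732; ρ = a/c = 0.4911
Σ_{k=0}^{2} a^k/k! (terms k=0..2) = 1.00000 + 1.47324 + 1.08522 = 3.55846
Tail: a^3/(3!(1−ρ)) = 3.19758/(6·0.5089) = 1.04718
P₀ = 1/(3.55846 + 1.04718) = 1/4.60564 = 0.217125

Final: 0.217125


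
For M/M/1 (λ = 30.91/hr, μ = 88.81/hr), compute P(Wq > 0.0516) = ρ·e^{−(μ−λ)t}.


ρ = 30.91/88.81 = 0.3480
P(Wq > t) = ρ·e^{−(μ−λ)t} = 0.3480·e^{−2.9876}
= 0.3480·0.050406 = 0.017544

Final: 0.017544


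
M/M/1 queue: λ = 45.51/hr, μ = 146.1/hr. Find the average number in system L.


ρ = λ/μ = 45.51/146.1 = 0.3115
L = ρ/(1−ρ) = 0.3115/(1 − 0.3115) = 0.3115/0.6885 = 0.4524

Final: 0.4524


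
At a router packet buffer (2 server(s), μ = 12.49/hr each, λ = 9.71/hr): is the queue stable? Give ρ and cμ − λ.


Total capacity cμ = 2·12.49 = 24.98/hr
ρ = λ/(cμ) = 9.71/24.98 = 0.3887
Stable ⇔ ρ < 1: YES
Spare capacity = cμ − λ = 24.98 − 9.71 = 15.27/hr

Final: ρ = 0.3887; stable; margin = 15.27/hr


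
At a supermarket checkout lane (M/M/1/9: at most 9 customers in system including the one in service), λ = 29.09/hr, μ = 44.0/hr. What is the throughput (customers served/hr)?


ρ = 0.6611; P_K = (1−ρ)ρ^9/(1−ρ^10) = 0.008311
λ_eff = λ(1 − P_K) = 29.09·(1 − 0.008311) = 29.09·0.991689 = 28.8482 /hr

Final: 28.8482 /hr


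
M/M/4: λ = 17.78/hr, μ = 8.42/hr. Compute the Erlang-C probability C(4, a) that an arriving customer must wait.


a = λ/μ = 2.1116; ρ = a/4 = 0.5279
P₀ = 0.115403 (from M/M/c formula)
C(c,a) = [a^c/(c!(1−ρ))]·P₀ = [19.88285/(24·0.4721)]·0.115403
= 1.75486·0.115403 = 0.202515

Final: 0.202515


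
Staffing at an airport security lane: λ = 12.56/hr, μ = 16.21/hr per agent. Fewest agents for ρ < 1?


Stability requires cμ > λ ⇔ c > λ/μ.
λ/μ = 12.56/16.21 = 0.7748
Minimum integer c = ⌊0.7748⌋ + 1 = 1
Check: 1·16.21 = 16.21 > 12.56, while 0·16.21 = 0.00 ≤ 12.56

Final: 1 servers


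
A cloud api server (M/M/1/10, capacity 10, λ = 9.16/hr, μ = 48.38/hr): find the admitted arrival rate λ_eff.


ρ = 0.1893; P_K = (1−ρ)ρ^10/(1−ρ^11) = 0.00000004799
λ_eff = λ(1 − P_K) = 9.16·(1 − 0.00000004799) = 9.16·1.000000 = 9.1600 /hr

Final: 9.1600 /hr


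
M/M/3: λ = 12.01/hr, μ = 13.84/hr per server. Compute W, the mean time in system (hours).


a = 0.8678; ρ = 0.2893; P₀ = 0.417097
Lq = P₀·a^c·ρ/(c!(1−ρ)²) = 0.02601
Wq = Lq/λ = 0.02601/12.01 = 0.002166 hr
W = Wq + 1/μ = 0.002166 + 0.07225 = 0.07442 hr

Final: 0.07442 hr


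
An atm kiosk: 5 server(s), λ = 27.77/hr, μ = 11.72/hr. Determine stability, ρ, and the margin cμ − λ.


Total capacity cμ = 5·11.72 = 58.60/hr
ρ = λ/(cμ) = 27.77/58.60 = 0.4739
Stable ⇔ ρ < 1: YES
Spare capacity = cμ − λ = 58.60 − 27.77 = 30.83/hr

Final: ρ = 0.4739; stable; margin = 30.83/hr


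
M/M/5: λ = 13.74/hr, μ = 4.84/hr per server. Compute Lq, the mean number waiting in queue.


a = λ/μ = 2.8388; ρ = a/5 = 0.5678
P₀ = 0.055734
Lq = P₀·a^c·ρ / (c!·(1−ρ)²) = 0.055734·184.37705·0.5678/(120·0.18682)
= 0.26025

Final: 0.26025


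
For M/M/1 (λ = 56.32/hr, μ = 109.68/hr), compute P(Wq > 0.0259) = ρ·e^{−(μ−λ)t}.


ρ = 56.32/109.68 = 0.5135
P(Wq > t) = ρ·e^{−(μ−λ)t} = 0.5135·e^{−1.3820}
= 0.5135·0.251070 = 0.128923

Final: 0.128923


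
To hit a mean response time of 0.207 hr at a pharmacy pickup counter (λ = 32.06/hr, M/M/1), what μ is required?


W = 1/(μ−λ) ⇒ μ − λ = 1/W = 1/0.207 = 4.8309
μ = λ + 1/W = 32.06 + 4.8309 = 36.8909 per hr

Final: 36.8909 /hr


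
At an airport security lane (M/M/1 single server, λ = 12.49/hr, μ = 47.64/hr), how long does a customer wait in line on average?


ρ = 12.49/47.64 = 0.2622
Wq = ρ/(μ−λ) = 0.2622/(47.64 − 12.49) = 0.2622/35.15 = 0.007459 hr

Final: 0.007459 hr


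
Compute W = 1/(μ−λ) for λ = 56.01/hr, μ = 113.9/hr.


W = 1/(μ−λ) = 1/(113.9 − 56.01) = 1/57.89 = 0.01727 hr

Final: 0.01727 hr


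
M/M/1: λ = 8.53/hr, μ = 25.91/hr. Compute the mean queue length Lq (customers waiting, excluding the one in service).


ρ = 8.53/25.91 = 0.3292
Lq = ρ²/(1−ρ) = 0.1084/0.6708 = 0.1616

Final: 0.1616


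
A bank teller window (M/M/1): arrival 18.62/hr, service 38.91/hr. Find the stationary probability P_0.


ρ = 18.62/38.91 = 0.4785
P_n = (1−ρ)·ρ^n = (1 − 0.4785)·0.4785^0 = 0.5215·1.000000 = 0.521460

Final: 0.521460


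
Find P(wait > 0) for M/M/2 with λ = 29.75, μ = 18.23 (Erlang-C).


a = λ/μ = 1.6319; ρ = a/2 = 0.8160
P₀ = 0.101344 (from M/M/c formula)
C(c,a) = [a^c/(c!(1−ρ))]·P₀ = [2.66318/(2·0.1840)]·0.101344
= 7.23544·0.101344 = 0.733270

Final: 0.733270


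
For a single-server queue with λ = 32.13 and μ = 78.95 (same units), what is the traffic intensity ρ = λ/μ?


ρ = λ/μ = 32.13/78.95 = 0.4070

Final: 0.4070


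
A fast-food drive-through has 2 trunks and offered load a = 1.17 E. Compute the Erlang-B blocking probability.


B(c,a) = (a^c/c!) / Σ_{k=0}^{c} a^k/k!
a^2/2! = 0.684450
Σ terms (k=0..2): 1.00000 + 1.17000 + 0.68445 = 2.854450
B = 0.684450/2.854450 = 0.239783

Final: 0.239783


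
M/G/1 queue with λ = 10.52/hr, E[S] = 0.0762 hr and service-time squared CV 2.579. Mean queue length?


ρ = λ·E[S] = 10.52·0.0762 = 0.8016
Lq = ρ²(1+C_s²)/(2(1−ρ)) = 0.6426·(1+2.579)/(2·0.1984)
= 0.6426·3.5790/0.3968 = 5.79674

Final: 5.79674


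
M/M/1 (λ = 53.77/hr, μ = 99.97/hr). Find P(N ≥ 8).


ρ = 53.77/99.97 = 0.5379
P(N ≥ n) = ρ^n = 0.5379^8 = 0.007004

Final: 0.007004


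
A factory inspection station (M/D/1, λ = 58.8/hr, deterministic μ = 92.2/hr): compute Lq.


ρ = 58.8/92.2 = 0.6377
M/D/1: Lq = ρ²/(2(1−ρ)) = 0.4067/(2·0.3623) = 0.56137

Final: 0.56137


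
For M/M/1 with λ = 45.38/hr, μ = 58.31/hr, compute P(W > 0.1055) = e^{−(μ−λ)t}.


W ~ Exponential(μ−λ) for M/M/1.
μ − λ = 58.31 − 45.38 = 12.9300
P(W > t) = e^{−(μ−λ)t} = e^{−1.3641} = 0.255607

Final: 0.255607


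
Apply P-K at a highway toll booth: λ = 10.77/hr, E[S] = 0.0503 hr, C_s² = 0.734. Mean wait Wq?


ρ = λ·E[S] = 10.77·0.0503 = 0.5417
E[S²] = E[S]²(1+C_s²) = 0.0503²·(1+0.734) = 0.004387
Wq = λ·E[S²]/(2(1−ρ)) = 10.77·0.004387/(2·0.4583) = 0.05155 hr

Final: 0.05155 hr


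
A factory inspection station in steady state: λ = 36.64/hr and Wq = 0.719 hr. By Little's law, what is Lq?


Lq = λWq = 36.64·0.719 = 26.3442

Final: 26.3442


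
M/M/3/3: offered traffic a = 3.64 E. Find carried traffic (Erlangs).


B(3,3.64) = 0.416419 (Erlang-B)
Carried load = a(1 − B) = 3.64·(1 − 0.416419) = 3.64·0.583581 = 2.1242 E

Final: 2.1242 Erlangs


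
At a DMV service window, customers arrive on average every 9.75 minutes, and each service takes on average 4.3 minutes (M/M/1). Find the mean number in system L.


λ = 60/9.75 = 6.1538 /hr
μ = 60/4.3 = 13.9535 /hr
ρ = λ/μ = 6.1538/13.9535 = 0.4410
L = ρ/(1−ρ) = 0.4410/0.5590 = 0.7890

Final: 0.7890


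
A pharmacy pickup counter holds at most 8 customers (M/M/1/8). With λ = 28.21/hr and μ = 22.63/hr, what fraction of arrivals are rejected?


ρ = λ/μ = 28.21/22.63 = 1.2466
P_K = (1−ρ)ρ^K/(1−ρ^(K+1)) = (-0.2466·5.831070)/(1 − 7.268868)
= -1.437798/-6.268868 = 0.229355

Final: 0.229355


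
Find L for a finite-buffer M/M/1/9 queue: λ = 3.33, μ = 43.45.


ρ = 3.33/43.45 = 0.07664
L = ρ[1 − (K+1)ρ^K + Kρ^(K+1)] / [(1−ρ)(1−ρ^(K+1))]
Numerator: 0.07664·(1 − 10·9.122e-11 + 9·6.991e-12) = 0.076640
Denominator: (0.9234)·(1.000000) = 0.923360
L = 0.076640/0.923360 = 0.08300

Final: 0.08300


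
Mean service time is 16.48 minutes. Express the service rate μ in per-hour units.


μ = 1/(service time) in consistent units.
1 hour = 60 min, so μ = 60/16.48 = 3.6408 per hour

Final: 3.6408 /hr


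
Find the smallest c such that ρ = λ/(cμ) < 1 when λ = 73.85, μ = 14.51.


Stability requires cμ > λ ⇔ c > λ/μ.
λ/μ = 73.85/14.51 = 5.0896
Minimum integer c = ⌊5.0896⌋ + 1 = 6
Check: 6·14.51 = 87.06 > 73.85, while 5·14.51 = 72.55 ≤ 73.85

Final: 6 servers


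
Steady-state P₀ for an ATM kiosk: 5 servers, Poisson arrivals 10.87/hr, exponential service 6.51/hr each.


a = λ/μ = 10.87/6.51 = 1.6697; ρ = a/c = 0.3339
Σ_{k=0}^{4} a^k/k! (terms k=0..4) = 1.00000 + 1.66974 + 1.39401 + 0.77588 + 0.32388 = 5.16351
Tail: a^5/(5!(1−ρ)) = 12.97905/(120·0.6661) = 0.16239
P₀ = 1/(5.16351 + 0.16239) = 1/5.32590 = 0.187762

Final: 0.187762


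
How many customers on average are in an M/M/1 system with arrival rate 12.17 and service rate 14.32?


ρ = λ/μ = 12.17/14.32 = 0.8499
L = ρ/(1−ρ) = 0.8499/(1 − 0.8499) = 0.8499/0.1501 = 5.6605

Final: 5.6605


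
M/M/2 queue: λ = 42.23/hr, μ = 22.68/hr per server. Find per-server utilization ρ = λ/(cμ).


ρ = λ/(cμ) = 42.23/(2·22.68) = 42.23/45.36 = 0.9310

Final: 0.9310


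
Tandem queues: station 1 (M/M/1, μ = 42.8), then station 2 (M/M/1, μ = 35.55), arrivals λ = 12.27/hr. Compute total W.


Each node sees arrival rate λ = 12.27/hr (tandem ⇒ throughput preserved).
W₁ = 1/(μ₁−λ) = 1/(42.8−12.27) = 0.03275 hr
W₂ = 1/(μ₂−λ) = 1/(35.55−12.27) = 0.04296 hr
W_total = W₁ + W₂ = 0.03275 + 0.04296 = 0.07571 hr

Final: 0.07571 hr


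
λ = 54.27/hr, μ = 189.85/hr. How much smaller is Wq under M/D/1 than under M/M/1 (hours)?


ρ = 54.27/189.85 = 0.2859
Wq(M/M/1) = ρ/(μ−λ) = 0.2859/135.58 = 0.002108 hr
Wq(M/D/1) = ρ/(2(μ−λ)) = 0.001054 hr
Savings = 0.002108 − 0.001054 = 0.001054 hr

Final: 0.001054 hr


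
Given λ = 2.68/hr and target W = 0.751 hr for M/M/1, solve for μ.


W = 1/(μ−λ) ⇒ μ − λ = 1/W = 1/0.751 = 1.3316
μ = λ + 1/W = 2.68 + 1.3316 = 4.0116 per hr

Final: 4.0116 /hr


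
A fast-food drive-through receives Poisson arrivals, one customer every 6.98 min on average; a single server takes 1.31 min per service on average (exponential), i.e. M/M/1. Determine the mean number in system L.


λ = 60/6.98 = 8.5960 /hr
μ = 60/1.31 = 45.8015 /hr
ρ = λ/μ = 8.5960/45.8015 = 0.1877
L = ρ/(1−ρ) = 0.1877/0.8123 = 0.2310

Final: 0.2310


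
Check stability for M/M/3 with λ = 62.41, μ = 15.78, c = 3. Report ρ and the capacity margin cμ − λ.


Total capacity cμ = 3·15.78 = 47.34/hr
ρ = λ/(cμ) = 62.41/47.34 = 1.3183
Stable ⇔ ρ < 1: NO
Spare capacity = cμ − λ = 47.34 − 62.41 = -15.07/hr

Final: ρ = 1.3183; unstable; margin = -15.07/hr
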